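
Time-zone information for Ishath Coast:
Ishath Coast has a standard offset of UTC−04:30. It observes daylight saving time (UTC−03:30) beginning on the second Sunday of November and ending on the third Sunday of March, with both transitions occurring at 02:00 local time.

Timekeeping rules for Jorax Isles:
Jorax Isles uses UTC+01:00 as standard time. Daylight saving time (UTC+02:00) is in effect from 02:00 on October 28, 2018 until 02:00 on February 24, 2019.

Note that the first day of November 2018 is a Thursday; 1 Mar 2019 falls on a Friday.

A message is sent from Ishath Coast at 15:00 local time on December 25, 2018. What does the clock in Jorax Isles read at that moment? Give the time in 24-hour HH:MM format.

1 November 2018 is a Thursday, so the first Sunday is November 4 and the second is November 11.
1 March 2019 is a Friday, so the first Sunday is March 3 and the third is March 17.
Daylight saving runs 11 November 2018 – 17 March 2019; December 25, 2018 is inside that window, so Ishath Coast is at UTC−03:30.
15:00 Ishath Coast + 3h30m = 18:30 UTC.
At the standard offset (UTC+01:00), 18:30 UTC + 1h = 19:30 Jorax Isles standard time.
The standard-time date in Jorax Isles, December 25, 2018, lies within the daylight-saving period (28 October 2018 – 24 February 2019), so Jorax Isles is on daylight time, UTC+02:00.
18:30 UTC + 2h = 20:30 Jorax Isles.

20:30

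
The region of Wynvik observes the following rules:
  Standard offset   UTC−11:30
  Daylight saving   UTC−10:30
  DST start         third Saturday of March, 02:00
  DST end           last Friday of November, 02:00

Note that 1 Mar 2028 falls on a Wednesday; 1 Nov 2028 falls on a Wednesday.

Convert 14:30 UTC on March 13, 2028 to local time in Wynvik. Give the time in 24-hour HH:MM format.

03:00

1 March 2028 is a Wednesday, so the first Saturday is March 4 and the third is March 18.
1 November 2028 is a Wednesday, so Fridays fall on 3, 10, 17, 24; the last is November 24.
At the standard offset (UTC−11:30), 14:30 UTC − 11h30m = 03:00 Wynvik standard time.
The standard-time date in Wynvik, March 13, 2028, does not fall between 18 March and 24 November, so daylight saving is not in effect and Wynvik is at UTC−11:30.
14:30 UTC − 11h30m = 03:00 local.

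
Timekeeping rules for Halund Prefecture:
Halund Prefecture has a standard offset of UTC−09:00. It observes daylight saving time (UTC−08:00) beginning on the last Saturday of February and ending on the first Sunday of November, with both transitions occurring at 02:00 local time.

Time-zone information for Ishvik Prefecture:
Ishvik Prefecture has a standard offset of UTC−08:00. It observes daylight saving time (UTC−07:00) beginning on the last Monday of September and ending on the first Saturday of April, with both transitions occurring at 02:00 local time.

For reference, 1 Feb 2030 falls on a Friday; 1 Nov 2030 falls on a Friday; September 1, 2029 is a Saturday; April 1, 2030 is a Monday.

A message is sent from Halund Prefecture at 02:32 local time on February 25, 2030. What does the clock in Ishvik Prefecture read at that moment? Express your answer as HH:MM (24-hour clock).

1 February 2030 is a Friday, so Saturdays fall on 2, 9, 16, 23; the last is February 23.
1 November 2030 is a Friday, so the first Sunday is November 3.
Daylight saving runs 23 February – 3 November; February 25, 2030 is inside that window, so Halund Prefecture is at UTC−08:00.
02:32 Halund Prefecture + 8h = 10:32 UTC.
1 September 2029 is a Saturday, so Mondays fall on 3, 10, 17, 24; the last is September 24.
1 April 2030 is a Monday, so the first Saturday is April 6.
At the standard offset (UTC−08:00), 10:32 UTC − 8h = 02:32 Ishvik Prefecture standard time.
The standard-time date in Ishvik Prefecture, February 25, 2030, lies within the daylight-saving period (24 September 2029 – 6 April 2030), so Ishvik Prefecture is on daylight time, UTC−07:00.
10:32 UTC − 7h = 03:32 Ishvik Prefecture.

03:32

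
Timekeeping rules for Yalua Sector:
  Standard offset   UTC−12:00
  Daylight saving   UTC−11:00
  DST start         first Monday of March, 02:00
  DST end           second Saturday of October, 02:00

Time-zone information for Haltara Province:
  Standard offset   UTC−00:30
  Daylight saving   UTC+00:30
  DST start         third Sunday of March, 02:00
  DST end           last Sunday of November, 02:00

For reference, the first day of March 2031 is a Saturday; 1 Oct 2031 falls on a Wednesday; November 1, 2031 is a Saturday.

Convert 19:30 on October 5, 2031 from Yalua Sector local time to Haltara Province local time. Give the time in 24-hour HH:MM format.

07:00

1 March 2031 is a Saturday, so the first Monday is March 3.
1 October 2031 is a Wednesday, so the first Saturday is October 4 and the second is October 11.
Daylight saving runs 3 March – 11 October; October 5, 2031 is inside that window, so Yalua Sector is at UTC−11:00.
19:30 Yalua Sector + 11h = 06:30 UTC (rolling into the next day, 6 October 2031).
1 March 2031 is a Saturday, so the first Sunday is March 2 and the third is March 16.
1 November 2031 is a Saturday, so Sundays fall on 2, 9, 16, 23, 30; the last is November 30.
At the standard offset (UTC−00:30), 06:30 UTC − 0h30m = 06:00 Haltara Province standard time.
The standard-time date in Haltara Province, October 6, 2031, falls between 16 March and 30 November, so daylight saving is in effect and Haltara Province is at UTC+00:30.
06:30 UTC + 0h30m = 07:00 Haltara Province.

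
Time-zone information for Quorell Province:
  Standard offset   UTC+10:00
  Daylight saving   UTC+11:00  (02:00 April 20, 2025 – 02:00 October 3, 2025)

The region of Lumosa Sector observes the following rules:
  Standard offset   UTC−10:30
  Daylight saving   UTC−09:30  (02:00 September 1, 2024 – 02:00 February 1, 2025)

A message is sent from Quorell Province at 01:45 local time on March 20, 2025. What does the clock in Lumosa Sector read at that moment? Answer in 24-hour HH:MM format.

March 20, 2025 is outside the daylight-saving period (20 April – 3 October), so Quorell Province is on standard time, UTC+10:00.
01:45 Quorell Province − 10h = 15:45 UTC (rolling into the previous day, 19 March 2025).
At the standard offset (UTC−10:30), 15:45 UTC − 10h30m = 05:15 Lumosa Sector standard time.
The standard-time date in Lumosa Sector, March 19, 2025, does not fall between 1 September 2024 and 1 February 2025, so daylight saving is not in effect and Lumosa Sector is at UTC−10:30.
15:45 UTC − 10h30m = 05:15 Lumosa Sector.

05:15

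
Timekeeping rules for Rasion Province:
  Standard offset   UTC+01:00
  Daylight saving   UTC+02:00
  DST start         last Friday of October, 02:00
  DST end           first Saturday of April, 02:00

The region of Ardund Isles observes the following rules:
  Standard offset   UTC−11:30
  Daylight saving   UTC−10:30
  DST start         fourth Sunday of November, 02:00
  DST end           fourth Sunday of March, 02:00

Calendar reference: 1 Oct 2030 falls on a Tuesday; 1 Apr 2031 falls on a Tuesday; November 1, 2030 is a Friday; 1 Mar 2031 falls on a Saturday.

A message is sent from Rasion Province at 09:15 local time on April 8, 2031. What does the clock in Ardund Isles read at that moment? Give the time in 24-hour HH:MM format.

1 October 2030 is a Tuesday, so Fridays fall on 4, 11, 18, 25; the last is October 25.
1 April 2031 is a Tuesday, so the first Saturday is April 5.
April 8, 2031 does not fall between 25 October 2030 and 5 April 2031, so daylight saving is not in effect and Rasion Province is at UTC+01:00.
09:15 Rasion Province − 1h = 08:15 UTC.
1 November 2030 is a Friday, so the first Sunday is November 3 and the fourth is November 24.
1 March 2031 is a Saturday, so the first Sunday is March 2 and the fourth is March 23.
At the standard offset (UTC−11:30), 08:15 UTC − 11h30m = 20:45 Ardund Isles standard time (rolling into the previous day, 7 April 2031).
The standard-time date in Ardund Isles, April 7, 2031, is outside the daylight-saving period (24 November 2030 – 23 March 2031), so Ardund Isles is on standard time, UTC−11:30.
08:15 UTC − 11h30m = 20:45 Ardund Isles (rolling into the previous day, 7 April 2031).

20:45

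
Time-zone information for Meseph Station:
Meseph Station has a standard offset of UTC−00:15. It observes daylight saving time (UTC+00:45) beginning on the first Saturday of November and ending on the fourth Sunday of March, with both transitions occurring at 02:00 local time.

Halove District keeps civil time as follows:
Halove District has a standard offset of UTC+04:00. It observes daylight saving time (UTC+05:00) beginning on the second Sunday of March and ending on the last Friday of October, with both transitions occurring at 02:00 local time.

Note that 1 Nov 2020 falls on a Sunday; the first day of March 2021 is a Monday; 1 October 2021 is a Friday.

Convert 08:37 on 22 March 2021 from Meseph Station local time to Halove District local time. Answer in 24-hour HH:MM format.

1 November 2020 is a Sunday, so the first Saturday is November 7.
1 March 2021 is a Monday, so the first Sunday is March 7 and the fourth is March 28.
Daylight saving runs 7 November 2020 – 28 March 2021; 22 March 2021 is inside that window, so Meseph Station is at UTC+00:45.
08:37 Meseph Station − 0h45m = 07:52 UTC.
1 March 2021 is a Monday, so the first Sunday is March 7 and the second is March 14.
1 October 2021 is a Friday, so Fridays fall on 1, 8, 15, 22, 29; the last is October 29.
At the standard offset (UTC+04:00), 07:52 UTC + 4h = 11:52 Halove District standard time.
The standard-time date in Halove District, 22 March 2021, falls between 14 March and 29 October, so daylight saving is in effect and Halove District is at UTC+05:00.
07:52 UTC + 5h = 12:52 Halove District.

12:52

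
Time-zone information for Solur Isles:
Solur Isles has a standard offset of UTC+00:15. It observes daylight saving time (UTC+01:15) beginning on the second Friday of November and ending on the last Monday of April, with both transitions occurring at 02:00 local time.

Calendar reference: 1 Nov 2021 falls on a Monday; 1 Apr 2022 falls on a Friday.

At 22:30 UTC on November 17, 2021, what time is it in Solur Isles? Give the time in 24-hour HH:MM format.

1 November 2021 is a Monday, so the first Friday is November 5 and the second is November 12.
1 April 2022 is a Friday, so Mondays fall on 4, 11, 18, 25; the last is April 25.
At the standard offset (UTC+00:15), 22:30 UTC + 0h15m = 22:45 Solur Isles standard time.
The standard-time date in Solur Isles, November 17, 2021, falls between 12 November 2021 and 25 April 2022, so daylight saving is in effect and Solur Isles is at UTC+01:15.
22:30 UTC + 1h15m = 23:45 local.

23:45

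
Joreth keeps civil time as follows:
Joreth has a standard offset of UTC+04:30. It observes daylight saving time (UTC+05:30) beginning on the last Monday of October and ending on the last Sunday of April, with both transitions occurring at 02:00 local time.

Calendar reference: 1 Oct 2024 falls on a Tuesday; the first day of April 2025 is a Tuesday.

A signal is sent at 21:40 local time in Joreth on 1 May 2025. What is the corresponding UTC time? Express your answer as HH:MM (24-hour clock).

17:10

1 October 2024 is a Tuesday, so Mondays fall on 7, 14, 21, 28; the last is October 28.
1 April 2025 is a Tuesday, so Sundays fall on 6, 13, 20, 27; the last is April 27.
Daylight saving runs 28 October 2024 – 27 April 2025; 1 May 2025 is outside that window, so Joreth is on standard time at UTC+04:30.
21:40 local − 4h30m = 17:10 UTC.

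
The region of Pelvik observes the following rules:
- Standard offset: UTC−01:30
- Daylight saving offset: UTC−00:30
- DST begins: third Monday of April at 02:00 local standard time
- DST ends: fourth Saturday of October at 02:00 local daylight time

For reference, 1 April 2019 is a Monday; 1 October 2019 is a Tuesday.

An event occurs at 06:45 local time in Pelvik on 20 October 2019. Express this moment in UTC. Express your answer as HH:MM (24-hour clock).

1 April 2019 is a Monday, so the first Monday is April 1 and the third is April 15.
1 October 2019 is a Tuesday, so the first Saturday is October 5 and the fourth is October 26.
20 October 2019 falls between 15 April and 26 October, so daylight saving is in effect and Pelvik is at UTC−00:30.
06:45 local + 0h30m = 07:15 UTC.

07:15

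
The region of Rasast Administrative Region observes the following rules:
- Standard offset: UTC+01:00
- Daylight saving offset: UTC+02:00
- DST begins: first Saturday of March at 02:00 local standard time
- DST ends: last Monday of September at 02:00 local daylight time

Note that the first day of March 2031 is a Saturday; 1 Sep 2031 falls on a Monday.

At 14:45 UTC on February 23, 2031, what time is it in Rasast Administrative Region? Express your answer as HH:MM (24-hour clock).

1 March 2031 is a Saturday, so the first Saturday is March 1.
1 September 2031 is a Monday, so Mondays fall on 1, 8, 15, 22, 29; the last is September 29.
At the standard offset (UTC+01:00), 14:45 UTC + 1h = 15:45 Rasast Administrative Region standard time.
The standard-time date in Rasast Administrative Region, February 23, 2031, does not fall between 1 March and 29 September, so daylight saving is not in effect and Rasast Administrative Region is at UTC+01:00.
14:45 UTC + 1h = 15:45 local.

15:45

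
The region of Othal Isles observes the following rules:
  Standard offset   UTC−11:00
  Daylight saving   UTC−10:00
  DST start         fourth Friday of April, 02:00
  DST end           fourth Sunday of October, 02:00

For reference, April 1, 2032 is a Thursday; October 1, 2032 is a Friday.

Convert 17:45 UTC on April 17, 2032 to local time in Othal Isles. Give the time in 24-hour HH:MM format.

1 April 2032 is a Thursday, so the first Friday is April 2 and the fourth is April 23.
1 October 2032 is a Friday, so the first Sunday is October 3 and the fourth is October 24.
At the standard offset (UTC−11:00), 17:45 UTC − 11h = 06:45 Othal Isles standard time.
The standard-time date in Othal Isles, April 17, 2032, does not fall between 23 April and 24 October, so daylight saving is not in effect and Othal Isles is at UTC−11:00.
17:45 UTC − 11h = 06:45 local.

06:45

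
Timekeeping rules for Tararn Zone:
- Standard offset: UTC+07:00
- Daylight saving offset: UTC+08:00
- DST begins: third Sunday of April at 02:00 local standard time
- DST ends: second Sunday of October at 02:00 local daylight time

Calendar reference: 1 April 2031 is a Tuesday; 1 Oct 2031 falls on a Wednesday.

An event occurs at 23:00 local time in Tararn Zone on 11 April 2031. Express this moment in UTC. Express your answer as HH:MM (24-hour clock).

16:00

1 April 2031 is a Tuesday, so the first Sunday is April 6 and the third is April 20.
1 October 2031 is a Wednesday, so the first Sunday is October 5 and the second is October 12.
Daylight saving runs 20 April – 12 October; 11 April 2031 is outside that window, so Tararn Zone is on standard time at UTC+07:00.
23:00 local − 7h = 16:00 UTC.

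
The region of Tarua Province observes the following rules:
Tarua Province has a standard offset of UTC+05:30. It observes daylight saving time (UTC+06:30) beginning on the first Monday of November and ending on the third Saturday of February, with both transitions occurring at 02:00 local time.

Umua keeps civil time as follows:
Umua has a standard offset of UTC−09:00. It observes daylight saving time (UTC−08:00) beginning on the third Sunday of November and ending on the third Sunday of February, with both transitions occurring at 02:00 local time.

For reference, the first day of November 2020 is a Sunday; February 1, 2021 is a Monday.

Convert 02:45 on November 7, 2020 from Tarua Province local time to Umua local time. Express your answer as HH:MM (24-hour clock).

1 November 2020 is a Sunday, so the first Monday is November 2.
1 February 2021 is a Monday, so the first Saturday is February 6 and the third is February 20.
November 7, 2020 falls between 2 November 2020 and 20 February 2021, so daylight saving is in effect and Tarua Province is at UTC+06:30.
02:45 Tarua Province − 6h30m = 20:15 UTC (rolling into the previous day, 6 November 2020).
1 November 2020 is a Sunday, so the first Sunday is November 1 and the third is November 15.
1 February 2021 is a Monday, so the first Sunday is February 7 and the third is February 21.
At the standard offset (UTC−09:00), 20:15 UTC − 9h = 11:15 Umua standard time.
The standard-time date in Umua, November 6, 2020, is outside the daylight-saving period (15 November 2020 – 21 February 2021), so Umua is on standard time, UTC−09:00.
20:15 UTC − 9h = 11:15 Umua.

11:15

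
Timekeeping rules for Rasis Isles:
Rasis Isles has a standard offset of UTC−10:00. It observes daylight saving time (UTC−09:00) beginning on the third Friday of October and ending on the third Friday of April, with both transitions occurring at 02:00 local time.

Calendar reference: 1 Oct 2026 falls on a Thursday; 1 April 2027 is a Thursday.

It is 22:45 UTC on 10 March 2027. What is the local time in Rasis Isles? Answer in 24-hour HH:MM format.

13:45

1 October 2026 is a Thursday, so the first Friday is October 2 and the third is October 16.
1 April 2027 is a Thursday, so the first Friday is April 2 and the third is April 16.
At the standard offset (UTC−10:00), 22:45 UTC − 10h = 12:45 Rasis Isles standard time.
Daylight saving runs 16 October 2026 – 16 April 2027; the standard-time date in Rasis Isles, 10 March 2027, is inside that window, so Rasis Isles is at UTC−09:00.
22:45 UTC − 9h = 13:45 local.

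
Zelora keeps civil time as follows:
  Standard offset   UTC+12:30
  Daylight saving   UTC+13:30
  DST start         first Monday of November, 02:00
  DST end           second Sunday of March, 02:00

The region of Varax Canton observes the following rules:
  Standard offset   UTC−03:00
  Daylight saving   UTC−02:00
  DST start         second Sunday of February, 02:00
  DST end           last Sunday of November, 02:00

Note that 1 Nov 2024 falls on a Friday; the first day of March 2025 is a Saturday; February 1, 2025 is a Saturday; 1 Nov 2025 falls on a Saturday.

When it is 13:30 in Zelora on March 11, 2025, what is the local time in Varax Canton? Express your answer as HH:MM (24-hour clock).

23:00

1 November 2024 is a Friday, so the first Monday is November 4.
1 March 2025 is a Saturday, so the first Sunday is March 2 and the second is March 9.
March 11, 2025 is outside the daylight-saving period (4 November 2024 – 9 March 2025), so Zelora is on standard time, UTC+12:30.
13:30 Zelora − 12h30m = 01:00 UTC.
1 February 2025 is a Saturday, so the first Sunday is February 2 and the second is February 9.
1 November 2025 is a Saturday, so Sundays fall on 2, 9, 16, 23, 30; the last is November 30.
At the standard offset (UTC−03:00), 01:00 UTC − 3h = 22:00 Varax Canton standard time (rolling into the previous day, 10 March 2025).
The standard-time date in Varax Canton, March 10, 2025, falls between 9 February and 30 November, so daylight saving is in effect and Varax Canton is at UTC−02:00.
01:00 UTC − 2h = 23:00 Varax Canton (rolling into the previous day, 10 March 2025).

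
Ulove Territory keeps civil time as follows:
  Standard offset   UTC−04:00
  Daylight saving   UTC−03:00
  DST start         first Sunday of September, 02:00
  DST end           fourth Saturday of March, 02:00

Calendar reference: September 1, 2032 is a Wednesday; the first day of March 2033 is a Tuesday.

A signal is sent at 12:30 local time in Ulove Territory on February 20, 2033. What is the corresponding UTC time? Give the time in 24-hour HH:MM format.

1 September 2032 is a Wednesday, so the first Sunday is September 5.
1 March 2033 is a Tuesday, so the first Saturday is March 5 and the fourth is March 26.
February 20, 2033 lies within the daylight-saving period (5 September 2032 – 26 March 2033), so Ulove Territory is on daylight time, UTC−03:00.
12:30 local + 3h = 15:30 UTC.

15:30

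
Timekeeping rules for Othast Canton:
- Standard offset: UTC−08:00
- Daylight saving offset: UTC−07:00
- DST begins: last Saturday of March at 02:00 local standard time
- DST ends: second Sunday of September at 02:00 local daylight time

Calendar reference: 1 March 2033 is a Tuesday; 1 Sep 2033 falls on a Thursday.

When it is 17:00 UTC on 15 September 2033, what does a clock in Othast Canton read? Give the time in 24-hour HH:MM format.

09:00

1 March 2033 is a Tuesday, so Saturdays fall on 5, 12, 19, 26; the last is March 26.
1 September 2033 is a Thursday, so the first Sunday is September 4 and the second is September 11.
At the standard offset (UTC−08:00), 17:00 UTC − 8h = 09:00 Othast Canton standard time.
Daylight saving runs 26 March – 11 September; the standard-time date in Othast Canton, 15 September 2033, is outside that window, so Othast Canton is on standard time at UTC−08:00.
17:00 UTC − 8h = 09:00 local.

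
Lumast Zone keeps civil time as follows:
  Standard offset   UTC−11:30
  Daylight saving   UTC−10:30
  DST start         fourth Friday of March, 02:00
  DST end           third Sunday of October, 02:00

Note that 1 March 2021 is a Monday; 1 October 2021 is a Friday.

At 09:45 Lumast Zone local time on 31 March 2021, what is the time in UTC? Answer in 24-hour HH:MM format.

20:15

1 March 2021 is a Monday, so the first Friday is March 5 and the fourth is March 26.
1 October 2021 is a Friday, so the first Sunday is October 3 and the third is October 17.
31 March 2021 falls between 26 March and 17 October, so daylight saving is in effect and Lumast Zone is at UTC−10:30.
09:45 local + 10h30m = 20:15 UTC.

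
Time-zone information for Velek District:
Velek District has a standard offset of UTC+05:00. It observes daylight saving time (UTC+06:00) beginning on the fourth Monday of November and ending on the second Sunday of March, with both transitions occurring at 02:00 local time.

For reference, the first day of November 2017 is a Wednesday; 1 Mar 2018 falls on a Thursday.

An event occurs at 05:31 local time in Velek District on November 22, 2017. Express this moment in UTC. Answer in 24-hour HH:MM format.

00:31

1 November 2017 is a Wednesday, so the first Monday is November 6 and the fourth is November 27.
1 March 2018 is a Thursday, so the first Sunday is March 4 and the second is March 11.
November 22, 2017 is outside the daylight-saving period (27 November 2017 – 11 March 2018), so Velek District is on standard time, UTC+05:00.
05:31 local − 5h = 00:31 UTC.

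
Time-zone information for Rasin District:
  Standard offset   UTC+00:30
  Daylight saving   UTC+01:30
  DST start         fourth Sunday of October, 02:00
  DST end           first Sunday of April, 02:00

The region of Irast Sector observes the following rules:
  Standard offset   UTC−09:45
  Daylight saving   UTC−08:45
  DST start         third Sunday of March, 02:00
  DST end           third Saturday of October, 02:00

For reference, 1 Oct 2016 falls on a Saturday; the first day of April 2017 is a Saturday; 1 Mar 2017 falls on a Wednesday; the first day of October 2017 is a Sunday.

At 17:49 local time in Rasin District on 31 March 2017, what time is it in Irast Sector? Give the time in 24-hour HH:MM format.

1 October 2016 is a Saturday, so the first Sunday is October 2 and the fourth is October 23.
1 April 2017 is a Saturday, so the first Sunday is April 2.
31 March 2017 falls between 23 October 2016 and 2 April 2017, so daylight saving is in effect and Rasin District is at UTC+01:30.
17:49 Rasin District − 1h30m = 16:19 UTC.
1 March 2017 is a Wednesday, so the first Sunday is March 5 and the third is March 19.
1 October 2017 is a Sunday, so the first Saturday is October 7 and the third is October 21.
At the standard offset (UTC−09:45), 16:19 UTC − 9h45m = 06:34 Irast Sector standard time.
The standard-time date in Irast Sector, 31 March 2017, falls between 19 March and 21 October, so daylight saving is in effect and Irast Sector is at UTC−08:45.
16:19 UTC − 8h45m = 07:34 Irast Sector.

07:34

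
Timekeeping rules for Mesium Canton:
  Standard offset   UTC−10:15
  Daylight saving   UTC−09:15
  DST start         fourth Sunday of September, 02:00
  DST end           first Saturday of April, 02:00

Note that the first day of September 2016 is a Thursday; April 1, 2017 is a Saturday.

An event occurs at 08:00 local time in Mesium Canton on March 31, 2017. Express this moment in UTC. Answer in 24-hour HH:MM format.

1 September 2016 is a Thursday, so the first Sunday is September 4 and the fourth is September 25.
1 April 2017 is a Saturday, so the first Saturday is April 1.
March 31, 2017 lies within the daylight-saving period (25 September 2016 – 1 April 2017), so Mesium Canton is on daylight time, UTC−09:15.
08:00 local + 9h15m = 17:15 UTC.

17:15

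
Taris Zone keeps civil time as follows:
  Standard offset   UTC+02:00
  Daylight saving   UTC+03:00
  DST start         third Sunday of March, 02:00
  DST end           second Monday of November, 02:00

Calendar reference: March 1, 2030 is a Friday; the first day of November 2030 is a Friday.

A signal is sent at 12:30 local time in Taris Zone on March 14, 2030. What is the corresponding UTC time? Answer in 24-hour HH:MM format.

10:30

1 March 2030 is a Friday, so the first Sunday is March 3 and the third is March 17.
1 November 2030 is a Friday, so the first Monday is November 4 and the second is November 11.
March 14, 2030 is outside the daylight-saving period (17 March – 11 November), so Taris Zone is on standard time, UTC+02:00.
12:30 local − 2h = 10:30 UTC.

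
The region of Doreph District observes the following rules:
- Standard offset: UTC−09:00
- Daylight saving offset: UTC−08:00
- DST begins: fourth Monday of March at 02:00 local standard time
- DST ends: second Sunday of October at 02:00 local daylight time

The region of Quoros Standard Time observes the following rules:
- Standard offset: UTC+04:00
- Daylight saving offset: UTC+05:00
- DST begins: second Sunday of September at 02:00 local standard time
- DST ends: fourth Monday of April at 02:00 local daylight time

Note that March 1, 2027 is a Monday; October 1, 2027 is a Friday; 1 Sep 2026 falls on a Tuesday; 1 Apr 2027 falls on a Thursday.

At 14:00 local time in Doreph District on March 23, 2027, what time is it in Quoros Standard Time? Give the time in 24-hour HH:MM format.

1 March 2027 is a Monday, so the first Monday is March 1 and the fourth is March 22.
1 October 2027 is a Friday, so the first Sunday is October 3 and the second is October 10.
March 23, 2027 lies within the daylight-saving period (22 March – 10 October), so Doreph District is on daylight time, UTC−08:00.
14:00 Doreph District + 8h = 22:00 UTC.
1 September 2026 is a Tuesday, so the first Sunday is September 6 and the second is September 13.
1 April 2027 is a Thursday, so the first Monday is April 5 and the fourth is April 26.
At the standard offset (UTC+04:00), 22:00 UTC + 4h = 02:00 Quoros Standard Time standard time (rolling into the next day, 24 March 2027).
Daylight saving runs 13 September 2026 – 26 April 2027; the standard-time date in Quoros Standard Time, March 24, 2027, is inside that window, so Quoros Standard Time is at UTC+05:00.
22:00 UTC + 5h = 03:00 Quoros Standard Time (rolling into the next day, 24 March 2027).

03:00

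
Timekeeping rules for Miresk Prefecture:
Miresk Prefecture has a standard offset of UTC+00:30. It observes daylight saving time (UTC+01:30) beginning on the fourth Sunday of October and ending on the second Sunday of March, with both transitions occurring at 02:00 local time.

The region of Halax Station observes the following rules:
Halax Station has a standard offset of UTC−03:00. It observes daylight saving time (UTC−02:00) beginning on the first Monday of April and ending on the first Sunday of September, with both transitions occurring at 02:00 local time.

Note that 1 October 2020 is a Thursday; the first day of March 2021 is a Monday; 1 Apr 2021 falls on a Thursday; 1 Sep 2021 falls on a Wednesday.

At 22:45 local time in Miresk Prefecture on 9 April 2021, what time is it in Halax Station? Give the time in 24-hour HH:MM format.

20:15

1 October 2020 is a Thursday, so the first Sunday is October 4 and the fourth is October 25.
1 March 2021 is a Monday, so the first Sunday is March 7 and the second is March 14.
Daylight saving runs 25 October 2020 – 14 March 2021; 9 April 2021 is outside that window, so Miresk Prefecture is on standard time at UTC+00:30.
22:45 Miresk Prefecture − 0h30m = 22:15 UTC.
1 April 2021 is a Thursday, so the first Monday is April 5.
1 September 2021 is a Wednesday, so the first Sunday is September 5.
At the standard offset (UTC−03:00), 22:15 UTC − 3h = 19:15 Halax Station standard time.
The standard-time date in Halax Station, 9 April 2021, falls between 5 April and 5 September, so daylight saving is in effect and Halax Station is at UTC−02:00.
22:15 UTC − 2h = 20:15 Halax Station.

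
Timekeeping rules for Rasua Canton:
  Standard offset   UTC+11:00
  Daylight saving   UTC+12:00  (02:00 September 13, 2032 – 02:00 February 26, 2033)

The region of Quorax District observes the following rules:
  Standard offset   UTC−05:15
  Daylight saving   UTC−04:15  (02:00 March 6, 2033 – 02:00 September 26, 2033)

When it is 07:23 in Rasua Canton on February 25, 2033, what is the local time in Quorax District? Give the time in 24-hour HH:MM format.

February 25, 2033 falls between 13 September 2032 and 26 February 2033, so daylight saving is in effect and Rasua Canton is at UTC+12:00.
07:23 Rasua Canton − 12h = 19:23 UTC (rolling into the previous day, 24 February 2033).
At the standard offset (UTC−05:15), 19:23 UTC − 5h15m = 14:08 Quorax District standard time.
The standard-time date in Quorax District, February 24, 2033, is outside the daylight-saving period (6 March – 26 September), so Quorax District is on standard time, UTC−05:15.
19:23 UTC − 5h15m = 14:08 Quorax District.

14:08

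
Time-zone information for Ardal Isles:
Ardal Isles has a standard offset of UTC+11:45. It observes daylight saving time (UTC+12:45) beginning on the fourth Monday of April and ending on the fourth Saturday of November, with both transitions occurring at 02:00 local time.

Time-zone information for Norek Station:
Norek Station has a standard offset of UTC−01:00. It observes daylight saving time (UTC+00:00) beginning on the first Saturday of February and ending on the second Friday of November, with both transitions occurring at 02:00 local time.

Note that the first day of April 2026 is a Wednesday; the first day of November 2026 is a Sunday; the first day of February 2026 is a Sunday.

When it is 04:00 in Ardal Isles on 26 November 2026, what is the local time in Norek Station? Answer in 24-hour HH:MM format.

1 April 2026 is a Wednesday, so the first Monday is April 6 and the fourth is April 27.
1 November 2026 is a Sunday, so the first Saturday is November 7 and the fourth is November 28.
26 November 2026 lies within the daylight-saving period (27 April – 28 November), so Ardal Isles is on daylight time, UTC+12:45.
04:00 Ardal Isles − 12h45m = 15:15 UTC (rolling into the previous day, 25 November 2026).
1 February 2026 is a Sunday, so the first Saturday is February 7.
1 November 2026 is a Sunday, so the first Friday is November 6 and the second is November 13.
At the standard offset (UTC−01:00), 15:15 UTC − 1h = 14:15 Norek Station standard time.
Daylight saving runs 7 February – 13 November; the standard-time date in Norek Station, 25 November 2026, is outside that window, so Norek Station is on standard time at UTC−01:00.
15:15 UTC − 1h = 14:15 Norek Station.

14:15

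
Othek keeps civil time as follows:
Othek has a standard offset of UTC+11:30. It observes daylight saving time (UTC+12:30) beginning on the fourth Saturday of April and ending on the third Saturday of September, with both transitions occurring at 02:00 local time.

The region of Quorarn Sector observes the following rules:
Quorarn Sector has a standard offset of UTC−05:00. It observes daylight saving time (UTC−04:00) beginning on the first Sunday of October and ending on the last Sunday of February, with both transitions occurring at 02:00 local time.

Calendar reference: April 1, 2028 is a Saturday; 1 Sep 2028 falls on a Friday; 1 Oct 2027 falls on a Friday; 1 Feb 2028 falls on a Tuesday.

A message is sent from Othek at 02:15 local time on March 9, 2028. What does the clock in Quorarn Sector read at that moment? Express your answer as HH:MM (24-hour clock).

09:45

1 April 2028 is a Saturday, so the first Saturday is April 1 and the fourth is April 22.
1 September 2028 is a Friday, so the first Saturday is September 2 and the third is September 16.
March 9, 2028 is outside the daylight-saving period (22 April – 16 September), so Othek is on standard time, UTC+11:30.
02:15 Othek − 11h30m = 14:45 UTC (rolling into the previous day, 8 March 2028).
1 October 2027 is a Friday, so the first Sunday is October 3.
1 February 2028 is a Tuesday, so Sundays fall on 6, 13, 20, 27; the last is February 27.
At the standard offset (UTC−05:00), 14:45 UTC − 5h = 09:45 Quorarn Sector standard time.
The standard-time date in Quorarn Sector, March 8, 2028, does not fall between 3 October 2027 and 27 February 2028, so daylight saving is not in effect and Quorarn Sector is at UTC−05:00.
14:45 UTC − 5h = 09:45 Quorarn Sector.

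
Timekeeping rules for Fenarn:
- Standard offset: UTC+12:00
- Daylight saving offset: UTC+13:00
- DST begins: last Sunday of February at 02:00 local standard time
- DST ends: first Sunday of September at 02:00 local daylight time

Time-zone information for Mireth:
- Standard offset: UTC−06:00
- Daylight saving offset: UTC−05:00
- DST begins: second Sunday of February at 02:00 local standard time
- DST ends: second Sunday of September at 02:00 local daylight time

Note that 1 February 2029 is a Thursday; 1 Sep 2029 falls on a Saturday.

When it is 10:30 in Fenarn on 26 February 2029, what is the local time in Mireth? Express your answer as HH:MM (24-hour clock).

16:30

1 February 2029 is a Thursday, so Sundays fall on 4, 11, 18, 25; the last is February 25.
1 September 2029 is a Saturday, so the first Sunday is September 2.
26 February 2029 lies within the daylight-saving period (25 February – 2 September), so Fenarn is on daylight time, UTC+13:00.
10:30 Fenarn − 13h = 21:30 UTC (rolling into the previous day, 25 February 2029).
1 February 2029 is a Thursday, so the first Sunday is February 4 and the second is February 11.
1 September 2029 is a Saturday, so the first Sunday is September 2 and the second is September 9.
At the standard offset (UTC−06:00), 21:30 UTC − 6h = 15:30 Mireth standard time.
The standard-time date in Mireth, 25 February 2029, lies within the daylight-saving period (11 February – 9 September), so Mireth is on daylight time, UTC−05:00.
21:30 UTC − 5h = 16:30 Mireth.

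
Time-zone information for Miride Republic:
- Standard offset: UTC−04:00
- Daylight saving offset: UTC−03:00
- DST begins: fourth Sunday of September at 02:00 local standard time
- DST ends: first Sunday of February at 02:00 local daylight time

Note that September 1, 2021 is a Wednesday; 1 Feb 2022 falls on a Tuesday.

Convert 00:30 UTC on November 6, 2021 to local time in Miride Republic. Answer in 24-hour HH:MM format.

1 September 2021 is a Wednesday, so the first Sunday is September 5 and the fourth is September 26.
1 February 2022 is a Tuesday, so the first Sunday is February 6.
At the standard offset (UTC−04:00), 00:30 UTC − 4h = 20:30 Miride Republic standard time (rolling into the previous day, 5 November 2021).
Daylight saving runs 26 September 2021 – 6 February 2022; the standard-time date in Miride Republic, November 5, 2021, is inside that window, so Miride Republic is at UTC−03:00.
00:30 UTC − 3h = 21:30 local (rolling into the previous day, 5 November 2021).

21:30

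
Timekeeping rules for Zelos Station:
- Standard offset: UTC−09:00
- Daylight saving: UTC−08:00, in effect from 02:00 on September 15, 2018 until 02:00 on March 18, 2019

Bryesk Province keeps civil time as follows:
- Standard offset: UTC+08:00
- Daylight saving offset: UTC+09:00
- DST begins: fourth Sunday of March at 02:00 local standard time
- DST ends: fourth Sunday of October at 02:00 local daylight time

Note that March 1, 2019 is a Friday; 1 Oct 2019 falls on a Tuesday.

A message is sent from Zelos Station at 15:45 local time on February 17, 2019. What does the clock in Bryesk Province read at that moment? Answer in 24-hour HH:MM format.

Daylight saving runs 15 September 2018 – 18 March 2019; February 17, 2019 is inside that window, so Zelos Station is at UTC−08:00.
15:45 Zelos Station + 8h = 23:45 UTC.
1 March 2019 is a Friday, so the first Sunday is March 3 and the fourth is March 24.
1 October 2019 is a Tuesday, so the first Sunday is October 6 and the fourth is October 27.
At the standard offset (UTC+08:00), 23:45 UTC + 8h = 07:45 Bryesk Province standard time (rolling into the next day, 18 February 2019).
The standard-time date in Bryesk Province, February 18, 2019, does not fall between 24 March and 27 October, so daylight saving is not in effect and Bryesk Province is at UTC+08:00.
23:45 UTC + 8h = 07:45 Bryesk Province (rolling into the next day, 18 February 2019).

07:45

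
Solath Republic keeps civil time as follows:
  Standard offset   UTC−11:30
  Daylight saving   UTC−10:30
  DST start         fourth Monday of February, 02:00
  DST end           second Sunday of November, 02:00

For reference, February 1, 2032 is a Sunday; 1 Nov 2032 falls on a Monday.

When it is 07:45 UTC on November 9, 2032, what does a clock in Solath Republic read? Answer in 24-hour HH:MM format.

21:15

1 February 2032 is a Sunday, so the first Monday is February 2 and the fourth is February 23.
1 November 2032 is a Monday, so the first Sunday is November 7 and the second is November 14.
At the standard offset (UTC−11:30), 07:45 UTC − 11h30m = 20:15 Solath Republic standard time (rolling into the previous day, 8 November 2032).
The standard-time date in Solath Republic, November 8, 2032, falls between 23 February and 14 November, so daylight saving is in effect and Solath Republic is at UTC−10:30.
07:45 UTC − 10h30m = 21:15 local (rolling into the previous day, 8 November 2032).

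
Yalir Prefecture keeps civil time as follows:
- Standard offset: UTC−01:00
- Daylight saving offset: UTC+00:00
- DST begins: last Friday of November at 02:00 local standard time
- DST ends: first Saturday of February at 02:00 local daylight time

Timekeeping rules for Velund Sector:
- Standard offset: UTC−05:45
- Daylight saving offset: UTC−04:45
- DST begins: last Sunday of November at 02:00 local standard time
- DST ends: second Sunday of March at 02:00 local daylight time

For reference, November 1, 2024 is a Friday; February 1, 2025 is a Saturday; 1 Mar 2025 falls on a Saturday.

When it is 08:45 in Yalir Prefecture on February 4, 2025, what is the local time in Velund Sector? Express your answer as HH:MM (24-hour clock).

05:00

1 November 2024 is a Friday, so Fridays fall on 1, 8, 15, 22, 29; the last is November 29.
1 February 2025 is a Saturday, so the first Saturday is February 1.
Daylight saving runs 29 November 2024 – 1 February 2025; February 4, 2025 is outside that window, so Yalir Prefecture is on standard time at UTC−01:00.
08:45 Yalir Prefecture + 1h = 09:45 UTC.
1 November 2024 is a Friday, so Sundays fall on 3, 10, 17, 24; the last is November 24.
1 March 2025 is a Saturday, so the first Sunday is March 2 and the second is March 9.
At the standard offset (UTC−05:45), 09:45 UTC − 5h45m = 04:00 Velund Sector standard time.
Daylight saving runs 24 November 2024 – 9 March 2025; the standard-time date in Velund Sector, February 4, 2025, is inside that window, so Velund Sector is at UTC−04:45.
09:45 UTC − 4h45m = 05:00 Velund Sector.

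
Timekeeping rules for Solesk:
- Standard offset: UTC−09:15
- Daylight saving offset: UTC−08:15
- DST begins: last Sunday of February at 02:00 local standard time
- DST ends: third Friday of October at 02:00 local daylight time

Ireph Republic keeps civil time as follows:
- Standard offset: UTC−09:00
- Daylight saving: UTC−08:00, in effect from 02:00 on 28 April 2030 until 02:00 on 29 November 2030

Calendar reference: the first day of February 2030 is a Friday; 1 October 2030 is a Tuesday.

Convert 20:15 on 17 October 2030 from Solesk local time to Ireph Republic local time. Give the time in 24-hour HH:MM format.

20:30

1 February 2030 is a Friday, so Sundays fall on 3, 10, 17, 24; the last is February 24.
1 October 2030 is a Tuesday, so the first Friday is October 4 and the third is October 18.
17 October 2030 falls between 24 February and 18 October, so daylight saving is in effect and Solesk is at UTC−08:15.
20:15 Solesk + 8h15m = 04:30 UTC (rolling into the next day, 18 October 2030).
At the standard offset (UTC−09:00), 04:30 UTC − 9h = 19:30 Ireph Republic standard time (rolling into the previous day, 17 October 2030).
The standard-time date in Ireph Republic, 17 October 2030, falls between 28 April and 29 November, so daylight saving is in effect and Ireph Republic is at UTC−08:00.
04:30 UTC − 8h = 20:30 Ireph Republic (rolling into the previous day, 17 October 2030).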